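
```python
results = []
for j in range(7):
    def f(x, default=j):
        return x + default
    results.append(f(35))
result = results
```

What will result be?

Step 1: Default argument default=j is evaluated at function definition time.
Step 2: Each iteration creates f with default = current j value.
Step 3: f(35) returns 35 + default. results = [35, 36, 37, 38, 39, 40, 41]

The answer is [35, 36, 37, 38, 39, 40, 41].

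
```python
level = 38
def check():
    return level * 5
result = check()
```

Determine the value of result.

Step 1: level = 38 is defined globally.
Step 2: check() looks up level from global scope = 38, then computes 38 * 5 = 190.
Step 3: result = 190

The answer is 190.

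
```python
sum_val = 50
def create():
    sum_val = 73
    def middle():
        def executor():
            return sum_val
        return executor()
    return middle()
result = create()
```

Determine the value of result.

Step 1: create() defines sum_val = 73. middle() and executor() have no local sum_val.
Step 2: executor() checks local (none), enclosing middle() (none), enclosing create() and finds sum_val = 73.
Step 3: result = 73

The answer is 73.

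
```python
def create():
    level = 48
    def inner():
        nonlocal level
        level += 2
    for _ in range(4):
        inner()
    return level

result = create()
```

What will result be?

Step 1: level = 48.
Step 2: inner() is called 4 times in a loop, each adding 2 via nonlocal.
Step 3: level = 48 + 2 * 4 = 56

The answer is 56.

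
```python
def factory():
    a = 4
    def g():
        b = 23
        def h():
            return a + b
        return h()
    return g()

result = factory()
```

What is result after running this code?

Step 1: factory() defines a = 4. g() defines b = 23.
Step 2: h() accesses both from enclosing scopes: a = 4, b = 23.
Step 3: result = 4 + 23 = 27

The answer is 27.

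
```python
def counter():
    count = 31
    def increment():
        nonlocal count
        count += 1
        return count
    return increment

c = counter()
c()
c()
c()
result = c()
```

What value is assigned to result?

Step 1: counter() creates closure with count = 31.
Step 2: Each c() call increments count via nonlocal. After 4 calls: 31 + 4 = 35.
Step 3: result = 35

The answer is 35.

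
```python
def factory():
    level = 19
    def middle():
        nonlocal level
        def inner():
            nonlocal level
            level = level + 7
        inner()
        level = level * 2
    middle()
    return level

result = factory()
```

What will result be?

Step 1: level = 19.
Step 2: inner() adds 7: level = 19 + 7 = 26.
Step 3: middle() doubles: level = 26 * 2 = 52.
Step 4: result = 52

The answer is 52.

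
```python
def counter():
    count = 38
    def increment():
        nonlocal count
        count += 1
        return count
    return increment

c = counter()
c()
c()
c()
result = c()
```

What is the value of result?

Step 1: counter() creates closure with count = 38.
Step 2: Each c() call increments count via nonlocal. After 4 calls: 38 + 4 = 42.
Step 3: result = 42

The answer is 42.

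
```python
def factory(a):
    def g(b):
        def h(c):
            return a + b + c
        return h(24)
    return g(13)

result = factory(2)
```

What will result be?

Step 1: a = 2, b = 13, c = 24 across three nested scopes.
Step 2: h() accesses all three via LEGB rule.
Step 3: result = 2 + 13 + 24 = 39

The answer is 39.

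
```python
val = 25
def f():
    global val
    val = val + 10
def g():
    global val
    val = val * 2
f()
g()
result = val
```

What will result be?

Step 1: val = 25.
Step 2: f() adds 10: val = 25 + 10 = 35.
Step 3: g() doubles: val = 35 * 2 = 70.
Step 4: result = 70

The answer is 70.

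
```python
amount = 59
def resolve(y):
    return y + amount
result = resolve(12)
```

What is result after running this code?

Step 1: amount = 59 is defined globally.
Step 2: resolve(12) uses parameter y = 12 and looks up amount from global scope = 59.
Step 3: result = 12 + 59 = 71

The answer is 71.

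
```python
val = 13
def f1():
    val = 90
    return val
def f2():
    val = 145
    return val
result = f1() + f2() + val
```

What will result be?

Step 1: Each function shadows global val with its own local.
Step 2: f1() returns 90, f2() returns 145.
Step 3: Global val = 13 is unchanged. result = 90 + 145 + 13 = 248

The answer is 248.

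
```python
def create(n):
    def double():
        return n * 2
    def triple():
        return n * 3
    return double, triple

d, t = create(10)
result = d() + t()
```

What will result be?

Step 1: Both closures capture the same n = 10.
Step 2: d() = 10 * 2 = 20, t() = 10 * 3 = 30.
Step 3: result = 20 + 30 = 50

The answer is 50.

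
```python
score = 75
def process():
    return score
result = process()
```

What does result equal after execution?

Step 1: score = 75 is defined in the global scope.
Step 2: process() looks up score. No local score exists, so Python checks the global scope via LEGB rule and finds score = 75.
Step 3: result = 75

The answer is 75.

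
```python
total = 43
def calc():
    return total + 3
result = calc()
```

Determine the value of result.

Step 1: total = 43 is defined globally.
Step 2: calc() looks up total from global scope = 43, then computes 43 + 3 = 46.
Step 3: result = 46

The answer is 46.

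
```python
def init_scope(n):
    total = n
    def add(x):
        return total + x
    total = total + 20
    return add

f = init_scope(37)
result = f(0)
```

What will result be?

Step 1: init_scope(37) sets total = 37, then total = 37 + 20 = 57.
Step 2: Closures capture by reference, so add sees total = 57.
Step 3: f(0) returns 57 + 0 = 57

The answer is 57.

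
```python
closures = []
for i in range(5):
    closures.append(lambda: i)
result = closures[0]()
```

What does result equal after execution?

Step 1: The loop creates 5 lambdas, all referencing the same variable i.
Step 2: After the loop, i = 4 (final value).
Step 3: closures[0]() looks up i at call time and finds 4. This is the late binding gotcha. result = 4

The answer is 4.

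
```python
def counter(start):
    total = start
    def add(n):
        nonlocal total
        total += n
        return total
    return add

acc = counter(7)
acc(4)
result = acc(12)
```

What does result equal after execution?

Step 1: counter(7) creates closure with total = 7.
Step 2: First acc(4): total = 7 + 4 = 11.
Step 3: Second acc(12): total = 11 + 12 = 23. result = 23

The answer is 23.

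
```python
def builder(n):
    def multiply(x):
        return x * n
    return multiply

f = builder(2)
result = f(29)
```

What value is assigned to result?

Step 1: builder(2) returns multiply closure with n = 2.
Step 2: f(29) computes 29 * 2 = 58.
Step 3: result = 58

The answer is 58.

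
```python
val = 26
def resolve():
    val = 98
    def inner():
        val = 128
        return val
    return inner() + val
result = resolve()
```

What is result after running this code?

Step 1: resolve() has local val = 98. inner() has local val = 128.
Step 2: inner() returns its local val = 128.
Step 3: resolve() returns 128 + its own val (98) = 226

The answer is 226.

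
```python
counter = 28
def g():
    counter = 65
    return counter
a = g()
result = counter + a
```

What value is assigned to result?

Step 1: Global counter = 28. g() returns local counter = 65.
Step 2: a = 65. Global counter still = 28.
Step 3: result = 28 + 65 = 93

The answer is 93.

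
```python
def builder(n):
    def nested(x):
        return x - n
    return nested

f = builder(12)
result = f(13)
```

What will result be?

Step 1: builder(12) creates a closure capturing n = 12.
Step 2: f(13) computes 13 - 12 = 1.
Step 3: result = 1

The answer is 1.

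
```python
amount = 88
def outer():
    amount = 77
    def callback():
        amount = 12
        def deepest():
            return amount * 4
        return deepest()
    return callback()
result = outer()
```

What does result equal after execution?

Step 1: deepest() looks up amount through LEGB: not local, finds amount = 12 in enclosing callback().
Step 2: Returns 12 * 4 = 48.
Step 3: result = 48

The answer is 48.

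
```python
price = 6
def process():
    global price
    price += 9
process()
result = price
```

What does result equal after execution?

Step 1: price = 6 globally.
Step 2: process() modifies global price: price += 9 = 15.
Step 3: result = 15

The answer is 15.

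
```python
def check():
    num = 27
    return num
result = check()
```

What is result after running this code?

Step 1: check() defines num = 27 in its local scope.
Step 2: return num finds the local variable num = 27.
Step 3: result = 27

The answer is 27.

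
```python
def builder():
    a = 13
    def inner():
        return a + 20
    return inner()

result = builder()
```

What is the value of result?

Step 1: builder() defines a = 13.
Step 2: inner() reads a = 13 from enclosing scope, returns 13 + 20 = 33.
Step 3: result = 33

The answer is 33.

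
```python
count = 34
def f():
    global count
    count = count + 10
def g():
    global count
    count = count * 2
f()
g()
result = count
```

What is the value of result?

Step 1: count = 34.
Step 2: f() adds 10: count = 34 + 10 = 44.
Step 3: g() doubles: count = 44 * 2 = 88.
Step 4: result = 88

The answer is 88.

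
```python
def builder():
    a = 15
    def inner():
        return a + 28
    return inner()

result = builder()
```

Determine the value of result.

Step 1: builder() defines a = 15.
Step 2: inner() reads a = 15 from enclosing scope, returns 15 + 28 = 43.
Step 3: result = 43

The answer is 43.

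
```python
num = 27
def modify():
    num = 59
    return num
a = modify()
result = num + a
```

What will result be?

Step 1: Global num = 27. modify() returns local num = 59.
Step 2: a = 59. Global num still = 27.
Step 3: result = 27 + 59 = 86

The answer is 86.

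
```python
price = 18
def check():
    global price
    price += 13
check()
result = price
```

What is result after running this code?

Step 1: price = 18 globally.
Step 2: check() modifies global price: price += 13 = 31.
Step 3: result = 31

The answer is 31.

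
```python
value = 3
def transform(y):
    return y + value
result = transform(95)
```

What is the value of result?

Step 1: value = 3 is defined globally.
Step 2: transform(95) uses parameter y = 95 and looks up value from global scope = 3.
Step 3: result = 95 + 3 = 98

The answer is 98.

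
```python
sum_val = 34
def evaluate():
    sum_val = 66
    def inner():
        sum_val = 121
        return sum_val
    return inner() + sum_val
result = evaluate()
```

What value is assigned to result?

Step 1: evaluate() has local sum_val = 66. inner() has local sum_val = 121.
Step 2: inner() returns its local sum_val = 121.
Step 3: evaluate() returns 121 + its own sum_val (66) = 187

The answer is 187.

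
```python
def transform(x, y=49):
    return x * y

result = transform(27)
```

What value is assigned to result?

Step 1: transform(27) uses default y = 49.
Step 2: Returns 27 * 49 = 1323.
Step 3: result = 1323

The answer is 1323.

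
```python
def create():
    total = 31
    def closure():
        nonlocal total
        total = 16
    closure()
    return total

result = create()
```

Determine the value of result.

Step 1: create() sets total = 31.
Step 2: closure() uses nonlocal to reassign total = 16.
Step 3: result = 16

The answer is 16.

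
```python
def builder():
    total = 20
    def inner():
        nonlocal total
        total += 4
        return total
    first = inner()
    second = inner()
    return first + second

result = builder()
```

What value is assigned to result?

Step 1: total starts at 20.
Step 2: First call: total = 20 + 4 = 24, returns 24.
Step 3: Second call: total = 24 + 4 = 28, returns 28.
Step 4: result = 24 + 28 = 52

The answer is 52.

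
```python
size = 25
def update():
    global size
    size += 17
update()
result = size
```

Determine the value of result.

Step 1: size = 25 globally.
Step 2: update() modifies global size: size += 17 = 42.
Step 3: result = 42

The answer is 42.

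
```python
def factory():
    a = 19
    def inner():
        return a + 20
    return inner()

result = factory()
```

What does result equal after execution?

Step 1: factory() defines a = 19.
Step 2: inner() reads a = 19 from enclosing scope, returns 19 + 20 = 39.
Step 3: result = 39

The answer is 39.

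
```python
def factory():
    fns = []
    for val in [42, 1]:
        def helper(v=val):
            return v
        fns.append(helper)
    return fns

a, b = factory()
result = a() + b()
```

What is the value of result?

Step 1: Default argument v=val captures val at each iteration.
Step 2: a() returns 42 (captured at first iteration), b() returns 1 (captured at second).
Step 3: result = 42 + 1 = 43

The answer is 43.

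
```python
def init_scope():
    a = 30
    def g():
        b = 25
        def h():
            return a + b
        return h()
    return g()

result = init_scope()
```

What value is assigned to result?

Step 1: init_scope() defines a = 30. g() defines b = 25.
Step 2: h() accesses both from enclosing scopes: a = 30, b = 25.
Step 3: result = 30 + 25 = 55

The answer is 55.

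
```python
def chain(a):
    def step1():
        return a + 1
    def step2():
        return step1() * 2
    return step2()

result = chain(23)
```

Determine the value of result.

Step 1: chain(23) captures a = 23.
Step 2: step2() calls step1() which returns 23 + 1 = 24.
Step 3: step2() returns 24 * 2 = 48

The answer is 48.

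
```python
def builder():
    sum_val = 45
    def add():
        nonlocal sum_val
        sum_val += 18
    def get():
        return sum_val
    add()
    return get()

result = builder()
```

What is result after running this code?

Step 1: sum_val = 45. add() modifies it via nonlocal, get() reads it.
Step 2: add() makes sum_val = 45 + 18 = 63.
Step 3: get() returns 63. result = 63

The answer is 63.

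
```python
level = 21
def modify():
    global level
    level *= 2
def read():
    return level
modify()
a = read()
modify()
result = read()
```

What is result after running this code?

Step 1: level = 21.
Step 2: First modify(): level = 21 * 2 = 42.
Step 3: Second modify(): level = 42 * 2 = 84.
Step 4: read() returns 84

The answer is 84.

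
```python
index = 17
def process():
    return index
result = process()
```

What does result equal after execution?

Step 1: index = 17 is defined in the global scope.
Step 2: process() looks up index. No local index exists, so Python checks the global scope via LEGB rule and finds index = 17.
Step 3: result = 17

The answer is 17.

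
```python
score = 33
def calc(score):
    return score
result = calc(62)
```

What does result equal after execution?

Step 1: Global score = 33.
Step 2: calc(62) takes parameter score = 62, which shadows the global.
Step 3: result = 62

The answer is 62.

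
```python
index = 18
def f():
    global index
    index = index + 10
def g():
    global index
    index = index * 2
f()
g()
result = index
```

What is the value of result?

Step 1: index = 18.
Step 2: f() adds 10: index = 18 + 10 = 28.
Step 3: g() doubles: index = 28 * 2 = 56.
Step 4: result = 56

The answer is 56.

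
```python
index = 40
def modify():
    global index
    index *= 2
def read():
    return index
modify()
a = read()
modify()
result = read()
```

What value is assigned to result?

Step 1: index = 40.
Step 2: First modify(): index = 40 * 2 = 80.
Step 3: Second modify(): index = 80 * 2 = 160.
Step 4: read() returns 160

The answer is 160.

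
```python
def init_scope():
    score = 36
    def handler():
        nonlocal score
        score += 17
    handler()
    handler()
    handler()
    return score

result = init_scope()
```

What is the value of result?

Step 1: score starts at 36.
Step 2: handler() is called 3 times, each adding 17.
Step 3: score = 36 + 17 * 3 = 87

The answer is 87.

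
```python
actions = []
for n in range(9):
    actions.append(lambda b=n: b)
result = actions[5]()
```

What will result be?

Step 1: Default argument b=n captures n's value at each iteration.
Step 2: actions[5] captured b = 5 when n was 5.
Step 3: result = 5

The answer is 5.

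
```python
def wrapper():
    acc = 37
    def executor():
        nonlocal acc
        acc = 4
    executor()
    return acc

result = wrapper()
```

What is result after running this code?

Step 1: wrapper() sets acc = 37.
Step 2: executor() uses nonlocal to reassign acc = 4.
Step 3: result = 4

The answer is 4.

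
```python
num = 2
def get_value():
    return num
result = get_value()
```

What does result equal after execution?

Step 1: num = 2 is defined in the global scope.
Step 2: get_value() looks up num. No local num exists, so Python checks the global scope via LEGB rule and finds num = 2.
Step 3: result = 2

The answer is 2.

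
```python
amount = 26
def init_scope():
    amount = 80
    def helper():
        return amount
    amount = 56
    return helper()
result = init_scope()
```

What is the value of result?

Step 1: init_scope() sets amount = 80, then later amount = 56.
Step 2: helper() is called after amount is reassigned to 56. Closures capture variables by reference, not by value.
Step 3: result = 56

The answer is 56.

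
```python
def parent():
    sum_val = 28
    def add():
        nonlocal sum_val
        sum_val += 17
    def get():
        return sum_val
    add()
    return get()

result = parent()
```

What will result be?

Step 1: sum_val = 28. add() modifies it via nonlocal, get() reads it.
Step 2: add() makes sum_val = 28 + 17 = 45.
Step 3: get() returns 45. result = 45

The answer is 45.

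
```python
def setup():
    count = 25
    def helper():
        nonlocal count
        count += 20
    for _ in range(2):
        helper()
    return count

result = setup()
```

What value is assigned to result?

Step 1: count = 25.
Step 2: helper() is called 2 times in a loop, each adding 20 via nonlocal.
Step 3: count = 25 + 20 * 2 = 65

The answer is 65.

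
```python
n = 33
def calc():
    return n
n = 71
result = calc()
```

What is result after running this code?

Step 1: n is first set to 33, then reassigned to 71.
Step 2: calc() is called after the reassignment, so it looks up the current global n = 71.
Step 3: result = 71

The answer is 71.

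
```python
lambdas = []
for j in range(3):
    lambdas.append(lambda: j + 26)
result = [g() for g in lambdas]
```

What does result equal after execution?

Step 1: All lambdas capture j by reference. After the loop, j = 2.
Step 2: Each call returns 2 + 26 = 28.
Step 3: result = [28, 28, 28]

The answer is [28, 28, 28].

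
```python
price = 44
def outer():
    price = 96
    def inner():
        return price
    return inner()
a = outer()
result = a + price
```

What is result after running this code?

Step 1: outer() has local price = 96. inner() reads from enclosing.
Step 2: outer() returns 96. Global price = 44 unchanged.
Step 3: result = 96 + 44 = 140

The answer is 140.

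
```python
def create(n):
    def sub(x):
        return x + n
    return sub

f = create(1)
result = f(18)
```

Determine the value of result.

Step 1: create(1) creates a closure that captures n = 1.
Step 2: f(18) calls the closure with x = 18, returning 18 + 1 = 19.
Step 3: result = 19

The answer is 19.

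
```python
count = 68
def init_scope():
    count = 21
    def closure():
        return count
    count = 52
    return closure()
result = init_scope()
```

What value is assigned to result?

Step 1: init_scope() sets count = 21, then later count = 52.
Step 2: closure() is called after count is reassigned to 52. Closures capture variables by reference, not by value.
Step 3: result = 52

The answer is 52.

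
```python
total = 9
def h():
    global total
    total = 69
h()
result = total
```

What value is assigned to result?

Step 1: total = 9 globally.
Step 2: h() declares global total and sets it to 69.
Step 3: After h(), global total = 69. result = 69

The answer is 69.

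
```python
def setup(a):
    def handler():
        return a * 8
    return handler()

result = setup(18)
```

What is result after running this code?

Step 1: setup(18) binds parameter a = 18.
Step 2: handler() accesses a = 18 from enclosing scope.
Step 3: result = 18 * 8 = 144

The answer is 144.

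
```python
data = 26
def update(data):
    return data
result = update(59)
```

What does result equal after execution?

Step 1: Global data = 26.
Step 2: update(59) takes parameter data = 59, which shadows the global.
Step 3: result = 59

The answer is 59.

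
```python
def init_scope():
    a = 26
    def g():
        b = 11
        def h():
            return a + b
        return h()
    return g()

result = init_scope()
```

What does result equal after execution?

Step 1: init_scope() defines a = 26. g() defines b = 11.
Step 2: h() accesses both from enclosing scopes: a = 26, b = 11.
Step 3: result = 26 + 11 = 37

The answer is 37.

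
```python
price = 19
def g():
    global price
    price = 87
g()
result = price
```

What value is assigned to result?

Step 1: price = 19 globally.
Step 2: g() declares global price and sets it to 87.
Step 3: After g(), global price = 87. result = 87

The answer is 87.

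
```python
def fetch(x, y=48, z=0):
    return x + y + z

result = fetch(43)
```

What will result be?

Step 1: fetch(43) uses defaults y = 48, z = 0.
Step 2: Returns 43 + 48 + 0 = 91.
Step 3: result = 91

The answer is 91.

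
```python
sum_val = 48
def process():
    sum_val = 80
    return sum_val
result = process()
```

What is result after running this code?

Step 1: Global sum_val = 48.
Step 2: process() creates local sum_val = 80, shadowing the global.
Step 3: Returns local sum_val = 80. result = 80

The answer is 80.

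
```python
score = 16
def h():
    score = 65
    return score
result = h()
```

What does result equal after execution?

Step 1: Global score = 16.
Step 2: h() creates local score = 65, shadowing the global.
Step 3: Returns local score = 65. result = 65

The answer is 65.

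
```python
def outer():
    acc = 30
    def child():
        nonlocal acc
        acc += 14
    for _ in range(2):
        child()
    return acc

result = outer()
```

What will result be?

Step 1: acc = 30.
Step 2: child() is called 2 times in a loop, each adding 14 via nonlocal.
Step 3: acc = 30 + 14 * 2 = 58

The answer is 58.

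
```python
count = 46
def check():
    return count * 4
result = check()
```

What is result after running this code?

Step 1: count = 46 is defined globally.
Step 2: check() looks up count from global scope = 46, then computes 46 * 4 = 184.
Step 3: result = 184

The answer is 184.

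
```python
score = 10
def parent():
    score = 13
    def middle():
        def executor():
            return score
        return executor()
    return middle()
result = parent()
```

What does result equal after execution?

Step 1: parent() defines score = 13. middle() and executor() have no local score.
Step 2: executor() checks local (none), enclosing middle() (none), enclosing parent() and finds score = 13.
Step 3: result = 13

The answer is 13.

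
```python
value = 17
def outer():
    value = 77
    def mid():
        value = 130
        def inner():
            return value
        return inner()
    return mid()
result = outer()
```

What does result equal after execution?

Step 1: Three levels of shadowing: global 17, outer 77, mid 130.
Step 2: inner() finds value = 130 in enclosing mid() scope.
Step 3: result = 130

The answer is 130.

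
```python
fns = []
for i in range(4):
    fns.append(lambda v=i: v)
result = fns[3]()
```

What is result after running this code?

Step 1: Default argument v=i captures i's value at each iteration.
Step 2: fns[3] captured v = 3 when i was 3.
Step 3: result = 3

The answer is 3.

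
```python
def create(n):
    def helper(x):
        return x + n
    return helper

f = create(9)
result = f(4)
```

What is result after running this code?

Step 1: create(9) creates a closure that captures n = 9.
Step 2: f(4) calls the closure with x = 4, returning 4 + 9 = 13.
Step 3: result = 13

The answer is 13.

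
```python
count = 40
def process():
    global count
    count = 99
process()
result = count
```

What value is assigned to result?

Step 1: count = 40 globally.
Step 2: process() declares global count and sets it to 99.
Step 3: After process(), global count = 99. result = 99

The answer is 99.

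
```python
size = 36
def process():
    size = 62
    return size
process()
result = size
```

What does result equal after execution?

Step 1: Global size = 36.
Step 2: process() creates local size = 62 (shadow, not modification).
Step 3: After process() returns, global size is unchanged. result = 36

The answer is 36.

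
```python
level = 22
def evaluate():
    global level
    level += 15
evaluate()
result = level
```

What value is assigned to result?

Step 1: level = 22 globally.
Step 2: evaluate() modifies global level: level += 15 = 37.
Step 3: result = 37

The answer is 37.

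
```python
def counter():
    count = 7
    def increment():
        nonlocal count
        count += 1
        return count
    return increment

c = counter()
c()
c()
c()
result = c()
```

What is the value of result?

Step 1: counter() creates closure with count = 7.
Step 2: Each c() call increments count via nonlocal. After 4 calls: 7 + 4 = 11.
Step 3: result = 11

The answer is 11.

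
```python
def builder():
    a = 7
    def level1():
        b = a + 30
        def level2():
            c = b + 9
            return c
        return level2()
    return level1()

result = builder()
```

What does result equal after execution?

Step 1: a = 7. b = a + 30 = 37.
Step 2: c = b + 9 = 37 + 9 = 46.
Step 3: result = 46

The answer is 46.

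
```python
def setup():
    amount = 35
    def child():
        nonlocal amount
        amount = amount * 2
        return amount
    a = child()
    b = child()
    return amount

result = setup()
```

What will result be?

Step 1: amount starts at 35.
Step 2: First child(): amount = 35 * 2 = 70.
Step 3: Second child(): amount = 70 * 2 = 140.
Step 4: result = 140

The answer is 140.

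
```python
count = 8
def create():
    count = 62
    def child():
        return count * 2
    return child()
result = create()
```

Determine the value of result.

Step 1: create() shadows global count with count = 62.
Step 2: child() finds count = 62 in enclosing scope, computes 62 * 2 = 124.
Step 3: result = 124

The answer is 124.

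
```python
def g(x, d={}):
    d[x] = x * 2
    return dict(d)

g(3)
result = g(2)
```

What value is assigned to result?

Step 1: Mutable default dict is shared across calls.
Step 2: First call adds 3: 6. Second call adds 2: 4.
Step 3: result = {3: 6, 2: 4}

The answer is {3: 6, 2: 4}.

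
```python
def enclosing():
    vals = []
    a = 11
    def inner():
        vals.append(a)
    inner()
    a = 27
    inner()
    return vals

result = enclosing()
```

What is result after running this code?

Step 1: a = 11. inner() appends current a to vals.
Step 2: First inner(): appends 11. Then a = 27.
Step 3: Second inner(): appends 27 (closure sees updated a). result = [11, 27]

The answer is [11, 27].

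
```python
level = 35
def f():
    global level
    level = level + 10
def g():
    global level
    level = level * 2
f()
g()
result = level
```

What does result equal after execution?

Step 1: level = 35.
Step 2: f() adds 10: level = 35 + 10 = 45.
Step 3: g() doubles: level = 45 * 2 = 90.
Step 4: result = 90

The answer is 90.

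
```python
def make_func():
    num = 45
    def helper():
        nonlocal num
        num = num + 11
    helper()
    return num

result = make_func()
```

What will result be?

Step 1: make_func() sets num = 45.
Step 2: helper() uses nonlocal to modify num in make_func's scope: num = 45 + 11 = 56.
Step 3: make_func() returns the modified num = 56

The answer is 56.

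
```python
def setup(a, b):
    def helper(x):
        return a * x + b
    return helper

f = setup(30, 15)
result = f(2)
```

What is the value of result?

Step 1: setup(30, 15) captures a = 30, b = 15.
Step 2: f(2) computes 30 * 2 + 15 = 75.
Step 3: result = 75

The answer is 75.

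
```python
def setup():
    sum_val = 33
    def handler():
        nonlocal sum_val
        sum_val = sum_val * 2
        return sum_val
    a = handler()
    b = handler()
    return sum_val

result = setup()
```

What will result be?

Step 1: sum_val starts at 33.
Step 2: First handler(): sum_val = 33 * 2 = 66.
Step 3: Second handler(): sum_val = 66 * 2 = 132.
Step 4: result = 132

The answer is 132.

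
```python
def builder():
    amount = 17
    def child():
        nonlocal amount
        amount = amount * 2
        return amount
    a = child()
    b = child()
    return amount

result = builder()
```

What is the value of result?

Step 1: amount starts at 17.
Step 2: First child(): amount = 17 * 2 = 34.
Step 3: Second child(): amount = 34 * 2 = 68.
Step 4: result = 68

The answer is 68.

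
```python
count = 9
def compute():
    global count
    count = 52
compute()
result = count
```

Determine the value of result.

Step 1: count = 9 globally.
Step 2: compute() declares global count and sets it to 52.
Step 3: After compute(), global count = 52. result = 52

The answer is 52.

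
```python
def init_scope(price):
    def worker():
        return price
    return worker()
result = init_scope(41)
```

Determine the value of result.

Step 1: init_scope(41) binds parameter price = 41.
Step 2: worker() looks up price in enclosing scope and finds the parameter price = 41.
Step 3: result = 41

The answer is 41.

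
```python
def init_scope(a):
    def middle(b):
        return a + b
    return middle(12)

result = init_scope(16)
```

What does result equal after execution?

Step 1: init_scope(16) passes a = 16.
Step 2: middle(12) has b = 12, reads a = 16 from enclosing.
Step 3: result = 16 + 12 = 28

The answer is 28.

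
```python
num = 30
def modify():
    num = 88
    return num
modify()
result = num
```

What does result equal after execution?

Step 1: Global num = 30.
Step 2: modify() creates local num = 88 (shadow, not modification).
Step 3: After modify() returns, global num is unchanged. result = 30

The answer is 30.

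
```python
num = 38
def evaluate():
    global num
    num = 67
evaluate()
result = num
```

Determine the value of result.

Step 1: num = 38 globally.
Step 2: evaluate() declares global num and sets it to 67.
Step 3: After evaluate(), global num = 67. result = 67

The answer is 67.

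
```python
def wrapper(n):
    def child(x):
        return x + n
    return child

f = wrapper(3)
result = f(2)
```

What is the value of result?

Step 1: wrapper(3) creates a closure that captures n = 3.
Step 2: f(2) calls the closure with x = 2, returning 2 + 3 = 5.
Step 3: result = 5

The answer is 5.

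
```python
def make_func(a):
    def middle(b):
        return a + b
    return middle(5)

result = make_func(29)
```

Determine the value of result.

Step 1: make_func(29) passes a = 29.
Step 2: middle(5) has b = 5, reads a = 29 from enclosing.
Step 3: result = 29 + 5 = 34

The answer is 34.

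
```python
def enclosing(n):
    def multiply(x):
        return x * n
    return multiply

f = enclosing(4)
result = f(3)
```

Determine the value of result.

Step 1: enclosing(4) returns multiply closure with n = 4.
Step 2: f(3) computes 3 * 4 = 12.
Step 3: result = 12

The answer is 12.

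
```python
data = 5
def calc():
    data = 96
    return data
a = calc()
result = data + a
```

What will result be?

Step 1: Global data = 5. calc() returns local data = 96.
Step 2: a = 96. Global data still = 5.
Step 3: result = 5 + 96 = 101

The answer is 101.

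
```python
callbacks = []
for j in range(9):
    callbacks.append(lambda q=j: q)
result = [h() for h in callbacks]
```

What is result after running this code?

Step 1: Default arg q=j captures j at each iteration.
Step 2: Each lambda has its own default: 0, 1, ..., 8.
Step 3: result = [0, 1, 2, 3, 4, 5, 6, 7, 8]

The answer is [0, 1, 2, 3, 4, 5, 6, 7, 8].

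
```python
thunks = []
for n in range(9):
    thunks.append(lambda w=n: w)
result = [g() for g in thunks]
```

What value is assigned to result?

Step 1: Default arg w=n captures n at each iteration.
Step 2: Each lambda has its own default: 0, 1, ..., 8.
Step 3: result = [0, 1, 2, 3, 4, 5, 6, 7, 8]

The answer is [0, 1, 2, 3, 4, 5, 6, 7, 8].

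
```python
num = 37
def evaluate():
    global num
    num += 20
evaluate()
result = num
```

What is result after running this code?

Step 1: num = 37 globally.
Step 2: evaluate() modifies global num: num += 20 = 57.
Step 3: result = 57

The answer is 57.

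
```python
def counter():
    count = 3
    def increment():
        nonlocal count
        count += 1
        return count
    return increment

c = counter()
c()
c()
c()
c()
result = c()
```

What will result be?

Step 1: counter() creates closure with count = 3.
Step 2: Each c() call increments count via nonlocal. After 5 calls: 3 + 5 = 8.
Step 3: result = 8

The answer is 8.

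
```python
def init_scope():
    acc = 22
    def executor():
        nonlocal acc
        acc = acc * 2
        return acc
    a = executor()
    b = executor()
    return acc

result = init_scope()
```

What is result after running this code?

Step 1: acc starts at 22.
Step 2: First executor(): acc = 22 * 2 = 44.
Step 3: Second executor(): acc = 44 * 2 = 88.
Step 4: result = 88

The answer is 88.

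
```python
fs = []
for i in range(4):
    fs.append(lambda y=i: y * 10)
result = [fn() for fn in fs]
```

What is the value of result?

Step 1: Default arg y=i captures i at each iteration.
Step 2: fs[k] has y defaulting to k, returns k * 10.
Step 3: result = [0, 10, 20, 30]

The answer is [0, 10, 20, 30].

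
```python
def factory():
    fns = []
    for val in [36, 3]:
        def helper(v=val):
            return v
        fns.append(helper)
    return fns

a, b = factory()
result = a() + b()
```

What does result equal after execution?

Step 1: Default argument v=val captures val at each iteration.
Step 2: a() returns 36 (captured at first iteration), b() returns 3 (captured at second).
Step 3: result = 36 + 3 = 39

The answer is 39.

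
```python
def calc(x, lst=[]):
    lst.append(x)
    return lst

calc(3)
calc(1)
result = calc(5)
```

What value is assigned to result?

Step 1: Mutable default argument gotcha! The list [] is created once.
Step 2: Each call appends to the SAME list: [3], [3, 1], [3, 1, 5].
Step 3: result = [3, 1, 5]

The answer is [3, 1, 5].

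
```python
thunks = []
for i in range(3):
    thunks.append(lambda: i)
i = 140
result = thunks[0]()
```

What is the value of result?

Step 1: Lambdas capture the variable i by reference, not by value.
Step 2: After the loop, i is reassigned to 140.
Step 3: thunks[0]() looks up the current i = 140. result = 140

The answer is 140.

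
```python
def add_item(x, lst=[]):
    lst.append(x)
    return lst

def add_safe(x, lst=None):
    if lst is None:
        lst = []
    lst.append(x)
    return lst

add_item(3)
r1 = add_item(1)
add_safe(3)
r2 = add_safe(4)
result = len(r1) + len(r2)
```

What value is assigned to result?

Step 1: add_item shares mutable default: after 2 calls, lst = [3, 1], len = 2.
Step 2: add_safe creates fresh list each time: r2 = [4], len = 1.
Step 3: result = 2 + 1 = 3

The answer is 3.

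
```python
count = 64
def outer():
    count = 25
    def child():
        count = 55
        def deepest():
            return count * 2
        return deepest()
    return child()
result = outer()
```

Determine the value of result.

Step 1: deepest() looks up count through LEGB: not local, finds count = 55 in enclosing child().
Step 2: Returns 55 * 2 = 110.
Step 3: result = 110

The answer is 110.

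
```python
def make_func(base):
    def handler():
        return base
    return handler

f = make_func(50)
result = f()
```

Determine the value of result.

Step 1: make_func(50) creates closure capturing base = 50.
Step 2: f() returns the captured base = 50.
Step 3: result = 50

The answer is 50.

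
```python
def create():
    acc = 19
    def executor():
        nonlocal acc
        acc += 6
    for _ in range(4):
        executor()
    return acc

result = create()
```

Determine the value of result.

Step 1: acc = 19.
Step 2: executor() is called 4 times in a loop, each adding 6 via nonlocal.
Step 3: acc = 19 + 6 * 4 = 43

The answer is 43.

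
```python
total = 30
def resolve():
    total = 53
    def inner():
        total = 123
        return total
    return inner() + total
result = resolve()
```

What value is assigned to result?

Step 1: resolve() has local total = 53. inner() has local total = 123.
Step 2: inner() returns its local total = 123.
Step 3: resolve() returns 123 + its own total (53) = 176

The answer is 176.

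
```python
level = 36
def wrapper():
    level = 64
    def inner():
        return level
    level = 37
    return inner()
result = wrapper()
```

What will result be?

Step 1: wrapper() sets level = 64, then later level = 37.
Step 2: inner() is called after level is reassigned to 37. Closures capture variables by reference, not by value.
Step 3: result = 37

The answer is 37.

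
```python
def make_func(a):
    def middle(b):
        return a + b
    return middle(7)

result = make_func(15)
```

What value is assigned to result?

Step 1: make_func(15) passes a = 15.
Step 2: middle(7) has b = 7, reads a = 15 from enclosing.
Step 3: result = 15 + 7 = 22

The answer is 22.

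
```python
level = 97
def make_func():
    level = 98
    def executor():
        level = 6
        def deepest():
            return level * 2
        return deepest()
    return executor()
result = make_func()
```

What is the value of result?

Step 1: deepest() looks up level through LEGB: not local, finds level = 6 in enclosing executor().
Step 2: Returns 6 * 2 = 12.
Step 3: result = 12

The answer is 12.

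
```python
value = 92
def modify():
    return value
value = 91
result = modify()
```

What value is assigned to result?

Step 1: value is first set to 92, then reassigned to 91.
Step 2: modify() is called after the reassignment, so it looks up the current global value = 91.
Step 3: result = 91

The answer is 91.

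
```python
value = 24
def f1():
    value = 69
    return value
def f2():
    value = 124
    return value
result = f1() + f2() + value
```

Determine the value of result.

Step 1: Each function shadows global value with its own local.
Step 2: f1() returns 69, f2() returns 124.
Step 3: Global value = 24 is unchanged. result = 69 + 124 + 24 = 217

The answer is 217.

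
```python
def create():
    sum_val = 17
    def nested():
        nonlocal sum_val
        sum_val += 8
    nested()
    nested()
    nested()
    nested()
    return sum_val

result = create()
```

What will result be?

Step 1: sum_val starts at 17.
Step 2: nested() is called 4 times, each adding 8.
Step 3: sum_val = 17 + 8 * 4 = 49

The answer is 49.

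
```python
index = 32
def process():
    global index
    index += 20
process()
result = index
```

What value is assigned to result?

Step 1: index = 32 globally.
Step 2: process() modifies global index: index += 20 = 52.
Step 3: result = 52

The answer is 52.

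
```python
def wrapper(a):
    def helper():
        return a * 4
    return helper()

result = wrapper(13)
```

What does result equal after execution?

Step 1: wrapper(13) binds parameter a = 13.
Step 2: helper() accesses a = 13 from enclosing scope.
Step 3: result = 13 * 4 = 52

The answer is 52.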